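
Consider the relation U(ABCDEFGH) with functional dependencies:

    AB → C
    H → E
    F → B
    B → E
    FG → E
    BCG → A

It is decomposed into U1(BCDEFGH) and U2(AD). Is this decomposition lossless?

Common attributes: U1 ∩ U2 = {D}.
No dependency enlarges {D}, so (D)⁺ = {D}.
The closure contains neither all of U1 = {BCDEFGH} nor all of U2 = {AD}, so the common attributes are not a superkey of either fragment. The join is lossy.

No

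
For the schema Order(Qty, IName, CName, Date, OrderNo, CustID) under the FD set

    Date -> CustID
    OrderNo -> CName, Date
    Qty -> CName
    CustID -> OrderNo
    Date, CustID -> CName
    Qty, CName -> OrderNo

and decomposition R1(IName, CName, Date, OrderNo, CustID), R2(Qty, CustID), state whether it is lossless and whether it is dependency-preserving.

Lossless test: (CustID)⁺ = {CName, Date, OrderNo, CustID}, which is a superkey of neither fragment — lossy.
Dependency preservation: Qty → CName; Qty, CName → OrderNo are not contained in any single fragment, but the restricted closure of each left-hand side across the fragments still reaches the right-hand side; the remaining FDs each lie inside some fragment. All dependencies are preserved.

lossy but dependency-preserving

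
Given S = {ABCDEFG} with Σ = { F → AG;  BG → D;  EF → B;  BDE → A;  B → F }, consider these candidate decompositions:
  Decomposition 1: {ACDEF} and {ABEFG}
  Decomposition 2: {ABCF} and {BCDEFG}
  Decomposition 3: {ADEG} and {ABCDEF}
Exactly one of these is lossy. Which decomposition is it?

Decomposition 3

Decomposition 1: common = {AEF}, closure = {ABDEFG} → lossless.
Decomposition 2: common = {BCF}, closure = {ABCDFG} → lossless.
Decomposition 3: common = {ADE}, closure = {ADE} → lossy.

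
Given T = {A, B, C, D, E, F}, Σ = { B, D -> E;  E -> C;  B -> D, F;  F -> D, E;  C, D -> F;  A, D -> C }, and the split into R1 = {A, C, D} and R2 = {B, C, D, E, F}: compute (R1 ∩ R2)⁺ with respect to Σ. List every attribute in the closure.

R1 ∩ R2 = {C, D}.
C, D → F applies, adding F
F → D, E applies, adding E
Closure: {C, D, E, F}.

C, D, E, F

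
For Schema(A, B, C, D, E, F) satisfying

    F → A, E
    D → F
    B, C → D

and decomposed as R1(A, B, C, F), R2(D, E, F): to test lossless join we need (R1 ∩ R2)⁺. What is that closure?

R1 ∩ R2 = {F}.
F → A, E applies, adding A, E
Closure: {A, E, F}.

A, E, F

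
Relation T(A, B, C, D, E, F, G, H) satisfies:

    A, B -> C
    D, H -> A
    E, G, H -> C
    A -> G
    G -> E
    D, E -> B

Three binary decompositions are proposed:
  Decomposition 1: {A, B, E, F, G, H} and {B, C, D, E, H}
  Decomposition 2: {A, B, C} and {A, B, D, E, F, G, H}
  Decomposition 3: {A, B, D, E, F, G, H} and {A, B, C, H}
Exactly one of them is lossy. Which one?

Decomposition 1

Decomposition 1: common = {B, E, H}, closure = {B, E, H} → lossy.
Decomposition 2: common = {A, B}, closure = {A, B, C, E, G} → lossless.
Decomposition 3: common = {A, B, H}, closure = {A, B, C, E, G, H} → lossless.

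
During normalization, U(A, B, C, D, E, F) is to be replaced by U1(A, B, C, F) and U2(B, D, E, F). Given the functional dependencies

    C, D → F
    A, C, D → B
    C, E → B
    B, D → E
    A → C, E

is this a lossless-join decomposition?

Common attributes: U1 ∩ U2 = {B, F}.
No dependency enlarges {B, F}, so (B, F)⁺ = {B, F}.
The closure contains neither all of U1 = {A, B, C, F} nor all of U2 = {B, D, E, F}, so the common attributes are not a superkey of either fragment. The join is lossy.

No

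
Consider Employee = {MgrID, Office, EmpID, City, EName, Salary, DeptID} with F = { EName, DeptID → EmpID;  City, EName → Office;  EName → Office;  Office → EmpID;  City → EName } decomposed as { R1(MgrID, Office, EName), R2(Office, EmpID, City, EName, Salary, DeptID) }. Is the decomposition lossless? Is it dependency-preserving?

Lossless test: (Office, EName)⁺ = {Office, EmpID, EName}, which is a superkey of neither fragment — lossy.
Dependency preservation: every FD's attributes lie within a single fragment, so each can be enforced locally — preserved.

lossy but dependency-preserving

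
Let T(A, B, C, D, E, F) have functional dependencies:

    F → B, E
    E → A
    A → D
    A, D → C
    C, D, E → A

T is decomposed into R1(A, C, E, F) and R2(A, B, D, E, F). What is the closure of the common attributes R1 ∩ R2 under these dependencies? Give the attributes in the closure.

R1 ∩ R2 = {A, E, F}.
F → B, E applies, adding B
A → D applies, adding D
A, D → C applies, adding C
Closure: {A, B, C, D, E, F}.

A, B, C, D, E, F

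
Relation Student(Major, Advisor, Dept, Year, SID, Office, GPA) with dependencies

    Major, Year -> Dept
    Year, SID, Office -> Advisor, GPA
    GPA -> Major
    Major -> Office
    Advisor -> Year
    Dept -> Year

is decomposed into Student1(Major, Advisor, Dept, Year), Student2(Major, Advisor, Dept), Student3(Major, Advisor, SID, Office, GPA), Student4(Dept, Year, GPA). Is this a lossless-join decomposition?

Chase test. Columns are Major, Advisor, Dept, Year, SID, Office, GPA; row i has aⱼ where attribute j ∈ Studenti, else bᵢⱼ.
Initial tableau (one row per fragment):
  row 1: a1 a2 a3 a4 b15 b16 b17
  row 2: a1 a2 a3 b24 b25 b26 b27
  row 3: a1 a2 b33 b34 a5 a6 a7
  row 4: b41 b42 a3 a4 b45 b46 a7
Rows 3 and 4 agree on GPA; apply GPA→Major and equate their Major entries.
Rows 1 and 2 agree on Major; apply Major→Office and equate their Office entries.
Rows 1 and 3 agree on Major; apply Major→Office and equate their Office entries.
Rows 1 and 4 agree on Major; apply Major→Office and equate their Office entries.
Rows 1 and 2 agree on Advisor; apply Advisor→Year and equate their Year entries.
Rows 1 and 3 agree on Advisor; apply Advisor→Year and equate their Year entries.
Rows 1 and 3 agree on Major, Year; apply Major, Year→Dept and equate their Dept entries.
Row 3 is now all distinguished symbols — the join is lossless.

Yes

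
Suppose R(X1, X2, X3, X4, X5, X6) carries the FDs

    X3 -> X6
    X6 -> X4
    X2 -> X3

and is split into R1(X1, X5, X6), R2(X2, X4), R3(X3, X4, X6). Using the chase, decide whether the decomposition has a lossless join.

Chase test. Columns are X1, X2, X3, X4, X5, X6; row i has aⱼ where attribute j ∈ Ri, else bᵢⱼ.
Initial tableau (one row per fragment):
  row 1: a1 b12 b13 b14 a5 a6
  row 2: b21 a2 b23 a4 b25 b26
  row 3: b31 b32 a3 a4 b35 a6
Rows 1 and 3 agree on X6; apply X6→X4 and equate their X4 entries.
No row becomes fully distinguished — the join is lossy.

No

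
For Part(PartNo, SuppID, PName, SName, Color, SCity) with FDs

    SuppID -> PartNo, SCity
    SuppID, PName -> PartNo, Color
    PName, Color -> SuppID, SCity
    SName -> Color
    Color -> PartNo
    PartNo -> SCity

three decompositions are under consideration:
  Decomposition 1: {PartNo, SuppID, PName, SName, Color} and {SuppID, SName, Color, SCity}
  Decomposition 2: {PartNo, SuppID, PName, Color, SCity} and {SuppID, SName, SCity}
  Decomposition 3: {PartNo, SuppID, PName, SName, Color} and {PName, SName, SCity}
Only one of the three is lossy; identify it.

Decomposition 2

Decomposition 1: common = {SuppID, SName, Color}, closure = {PartNo, SuppID, SName, Color, SCity} → lossless.
Decomposition 2: common = {SuppID, SCity}, closure = {PartNo, SuppID, SCity} → lossy.
Decomposition 3: common = {PName, SName}, closure = {PartNo, SuppID, PName, SName, Color, SCity} → lossless.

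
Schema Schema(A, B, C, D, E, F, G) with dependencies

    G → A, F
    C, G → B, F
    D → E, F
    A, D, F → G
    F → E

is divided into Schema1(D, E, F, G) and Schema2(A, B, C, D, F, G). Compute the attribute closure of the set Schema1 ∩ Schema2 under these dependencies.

Schema1 ∩ Schema2 = {D, F, G}.
G → A, F applies, adding A
D → E, F applies, adding E
Closure: {A, D, E, F, G}.

A, D, E, F, G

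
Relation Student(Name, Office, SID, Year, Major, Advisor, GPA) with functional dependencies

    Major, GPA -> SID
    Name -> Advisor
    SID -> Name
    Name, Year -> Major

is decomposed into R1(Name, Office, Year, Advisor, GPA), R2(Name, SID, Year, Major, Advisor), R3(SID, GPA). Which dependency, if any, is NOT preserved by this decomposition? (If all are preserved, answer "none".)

Major, GPA -> SID

Check Major, GPA → SID: no single fragment contains all of {SID, Major, GPA}, and the restricted closure of {Major, GPA} across the fragments never reaches {SID}.
Name → Advisor is preserved.
SID → Name is preserved.
Name, Year → Major is preserved.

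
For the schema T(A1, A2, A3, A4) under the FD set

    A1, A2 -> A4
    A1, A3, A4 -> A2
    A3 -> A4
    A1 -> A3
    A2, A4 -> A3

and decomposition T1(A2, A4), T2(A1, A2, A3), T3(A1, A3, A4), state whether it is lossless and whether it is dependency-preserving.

lossless but not dependency-preserving

Lossless test (chase): Rows 2 and 3 agree on A3; apply A3→A4 and equate their A4 entries. Rows 1 and 2 agree on A2, A4; apply A2, A4→A3 and equate their A3 entries. Rows 2 and 3 agree on A1, A3, A4; apply A1, A3, A4→A2 and equate their A2 entries. Row 2 is now all distinguished symbols — the join is lossless.
Dependency preservation: the restricted closure of {A2, A4} across the fragments never reaches {A3}, so A2, A4 → A3 cannot be enforced without a join — not preserved.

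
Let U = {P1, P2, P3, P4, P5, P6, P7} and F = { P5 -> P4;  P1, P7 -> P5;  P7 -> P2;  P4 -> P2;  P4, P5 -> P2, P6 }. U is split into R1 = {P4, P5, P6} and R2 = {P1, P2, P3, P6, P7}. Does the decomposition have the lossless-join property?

No

Common attributes: R1 ∩ R2 = {P6}.
No dependency enlarges {P6}, so (P6)⁺ = {P6}.
The closure contains neither all of R1 = {P4, P5, P6} nor all of R2 = {P1, P2, P3, P6, P7}, so the common attributes are not a superkey of either fragment. The join is lossy.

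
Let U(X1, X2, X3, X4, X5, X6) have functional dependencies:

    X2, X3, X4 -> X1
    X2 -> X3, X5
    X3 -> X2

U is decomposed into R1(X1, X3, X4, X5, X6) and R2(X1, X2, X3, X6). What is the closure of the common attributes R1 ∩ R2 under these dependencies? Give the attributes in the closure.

R1 ∩ R2 = {X1, X3, X6}.
X3 → X2 applies, adding X2
X2 → X3, X5 applies, adding X5
Closure: {X1, X2, X3, X5, X6}.

X1, X2, X3, X5, X6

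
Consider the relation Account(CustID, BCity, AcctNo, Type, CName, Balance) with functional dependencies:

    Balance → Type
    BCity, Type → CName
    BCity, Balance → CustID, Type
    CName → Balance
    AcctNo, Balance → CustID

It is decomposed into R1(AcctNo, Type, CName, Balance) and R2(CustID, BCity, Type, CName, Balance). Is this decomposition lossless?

No

Common attributes: R1 ∩ R2 = {Type, CName, Balance}.
No dependency enlarges {Type, CName, Balance}, so (Type, CName, Balance)⁺ = {Type, CName, Balance}.
The closure contains neither all of R1 = {AcctNo, Type, CName, Balance} nor all of R2 = {CustID, BCity, Type, CName, Balance}, so the common attributes are not a superkey of either fragment. The join is lossy.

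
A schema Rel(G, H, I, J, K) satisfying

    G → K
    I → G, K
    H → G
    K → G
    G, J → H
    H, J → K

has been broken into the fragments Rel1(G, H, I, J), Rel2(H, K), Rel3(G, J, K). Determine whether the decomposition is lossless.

Yes

Chase test. Columns are G, H, I, J, K; row i has aⱼ where attribute j ∈ Reli, else bᵢⱼ.
Initial tableau (one row per fragment):
  row 1: a1 a2 a3 a4 b15
  row 2: b21 a2 b23 b24 a5
  row 3: a1 b32 b33 a4 a5
Rows 1 and 3 agree on G; apply G→K and equate their K entries.
Rows 1 and 2 agree on H; apply H→G and equate their G entries.
Rows 1 and 3 agree on G, J; apply G, J→H and equate their H entries.
Row 1 is now all distinguished symbols — the join is lossless.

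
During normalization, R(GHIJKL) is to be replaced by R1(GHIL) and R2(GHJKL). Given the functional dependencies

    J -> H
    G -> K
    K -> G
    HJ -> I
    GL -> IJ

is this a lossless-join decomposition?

Common attributes: R1 ∩ R2 = {GHL}.
Closure of {GHL}: G → K applies, adding K; GL → IJ applies, adding IJ. So (GHL)⁺ = {GHIJKL}.
This closure contains every attribute of R1, so R1 ∩ R2 → R1. The join is lossless.

Yes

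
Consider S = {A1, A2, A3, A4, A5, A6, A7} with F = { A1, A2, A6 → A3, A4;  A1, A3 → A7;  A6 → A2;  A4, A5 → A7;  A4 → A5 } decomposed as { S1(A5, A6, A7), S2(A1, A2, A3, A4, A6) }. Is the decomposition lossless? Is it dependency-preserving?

lossy and not dependency-preserving

Lossless test: (A6)⁺ = {A2, A6}, which is a superkey of neither fragment — lossy.
Dependency preservation: the restricted closure of {A1, A3} across the fragments never reaches {A7}, so A1, A3 → A7 cannot be enforced without a join — not preserved.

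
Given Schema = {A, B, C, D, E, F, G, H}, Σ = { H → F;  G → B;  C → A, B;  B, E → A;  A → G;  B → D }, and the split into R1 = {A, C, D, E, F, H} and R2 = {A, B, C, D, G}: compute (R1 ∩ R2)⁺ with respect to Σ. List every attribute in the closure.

R1 ∩ R2 = {A, C, D}.
C → A, B applies, adding B
A → G applies, adding G
Closure: {A, B, C, D, G}.

A, B, C, D, G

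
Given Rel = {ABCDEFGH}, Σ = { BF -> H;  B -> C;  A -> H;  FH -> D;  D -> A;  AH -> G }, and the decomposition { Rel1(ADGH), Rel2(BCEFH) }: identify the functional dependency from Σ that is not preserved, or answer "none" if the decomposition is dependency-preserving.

Check FH → D: no single fragment contains all of {DFH}, and the restricted closure of {FH} across the fragments never reaches {D}.
BF → H is preserved.
B → C is preserved.
A → H is preserved.
D → A is preserved.
AH → G is preserved.

FH -> D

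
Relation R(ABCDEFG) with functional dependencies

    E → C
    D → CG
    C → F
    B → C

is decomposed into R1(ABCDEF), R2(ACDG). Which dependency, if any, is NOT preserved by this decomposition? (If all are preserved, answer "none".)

none

E → C lies within R1.
D → CG lies within R2.
C → F lies within R1.
B → C lies within R1.
Every dependency is enforceable on the fragments, so the decomposition is dependency-preserving.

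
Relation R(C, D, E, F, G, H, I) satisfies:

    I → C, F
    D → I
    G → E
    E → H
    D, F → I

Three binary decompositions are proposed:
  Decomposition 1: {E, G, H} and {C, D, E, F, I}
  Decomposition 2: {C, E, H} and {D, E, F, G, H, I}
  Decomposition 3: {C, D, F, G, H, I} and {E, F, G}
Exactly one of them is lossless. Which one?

Decomposition 1: common = {E}, closure = {E, H} → lossy.
Decomposition 2: common = {E, H}, closure = {E, H} → lossy.
Decomposition 3: common = {F, G}, closure = {E, F, G, H} → lossless.

Decomposition 3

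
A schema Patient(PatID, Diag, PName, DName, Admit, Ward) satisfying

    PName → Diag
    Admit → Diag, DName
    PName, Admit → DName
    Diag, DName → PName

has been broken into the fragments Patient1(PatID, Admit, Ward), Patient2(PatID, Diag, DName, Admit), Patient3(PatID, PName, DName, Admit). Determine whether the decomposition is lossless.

Yes

Chase test. Columns are PatID, Diag, PName, DName, Admit, Ward; row i has aⱼ where attribute j ∈ Patienti, else bᵢⱼ.
Initial tableau (one row per fragment):
  row 1: a1 b12 b13 b14 a5 a6
  row 2: a1 a2 b23 a4 a5 b26
  row 3: a1 b32 a3 a4 a5 b36
Rows 1 and 2 agree on Admit; apply Admit→Diag, DName and equate their Diag, DName entries.
Rows 1 and 3 agree on Admit; apply Admit→Diag, DName and equate their Diag, DName entries.
Rows 1 and 2 agree on Diag, DName; apply Diag, DName→PName and equate their PName entries.
Rows 1 and 3 agree on Diag, DName; apply Diag, DName→PName and equate their PName entries.
Row 1 is now all distinguished symbols — the join is lossless.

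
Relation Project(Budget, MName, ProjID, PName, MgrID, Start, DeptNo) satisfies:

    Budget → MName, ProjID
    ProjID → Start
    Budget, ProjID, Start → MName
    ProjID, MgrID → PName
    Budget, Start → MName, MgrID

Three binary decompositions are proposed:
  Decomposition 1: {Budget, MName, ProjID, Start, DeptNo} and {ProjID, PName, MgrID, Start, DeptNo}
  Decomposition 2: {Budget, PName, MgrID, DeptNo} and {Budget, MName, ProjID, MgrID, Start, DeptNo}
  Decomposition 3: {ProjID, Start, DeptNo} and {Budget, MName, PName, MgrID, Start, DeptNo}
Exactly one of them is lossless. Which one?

Decomposition 1: common = {ProjID, Start, DeptNo}, closure = {ProjID, Start, DeptNo} → lossy.
Decomposition 2: common = {Budget, MgrID, DeptNo}, closure = {Budget, MName, ProjID, PName, MgrID, Start, DeptNo} → lossless.
Decomposition 3: common = {Start, DeptNo}, closure = {Start, DeptNo} → lossy.

Decomposition 2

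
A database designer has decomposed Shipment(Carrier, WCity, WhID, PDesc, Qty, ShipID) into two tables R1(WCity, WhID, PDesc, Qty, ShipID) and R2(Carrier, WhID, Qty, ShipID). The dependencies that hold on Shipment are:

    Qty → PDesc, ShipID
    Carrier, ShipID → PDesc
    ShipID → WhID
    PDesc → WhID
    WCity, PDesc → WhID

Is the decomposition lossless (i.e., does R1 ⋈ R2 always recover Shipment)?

Common attributes: R1 ∩ R2 = {WhID, Qty, ShipID}.
Closure of {WhID, Qty, ShipID}: Qty → PDesc, ShipID applies, adding PDesc. So (WhID, Qty, ShipID)⁺ = {WhID, PDesc, Qty, ShipID}.
The closure contains neither all of R1 = {WCity, WhID, PDesc, Qty, ShipID} nor all of R2 = {Carrier, WhID, Qty, ShipID}, so the common attributes are not a superkey of either fragment. The join is lossy.

No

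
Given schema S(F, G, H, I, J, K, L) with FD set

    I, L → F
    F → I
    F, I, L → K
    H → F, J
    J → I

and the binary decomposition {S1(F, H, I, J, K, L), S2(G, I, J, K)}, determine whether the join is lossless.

No

Common attributes: S1 ∩ S2 = {I, J, K}.
No dependency enlarges {I, J, K}, so (I, J, K)⁺ = {I, J, K}.
The closure contains neither all of S1 = {F, H, I, J, K, L} nor all of S2 = {G, I, J, K}, so the common attributes are not a superkey of either fragment. The join is lossy.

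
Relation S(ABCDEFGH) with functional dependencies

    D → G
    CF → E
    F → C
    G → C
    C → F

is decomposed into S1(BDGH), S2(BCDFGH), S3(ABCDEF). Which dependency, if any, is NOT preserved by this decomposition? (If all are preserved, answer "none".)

D → G lies within S1.
CF → E lies within S3.
F → C lies within S2.
G → C lies within S2.
C → F lies within S2.
Every dependency is enforceable on the fragments, so the decomposition is dependency-preserving.

none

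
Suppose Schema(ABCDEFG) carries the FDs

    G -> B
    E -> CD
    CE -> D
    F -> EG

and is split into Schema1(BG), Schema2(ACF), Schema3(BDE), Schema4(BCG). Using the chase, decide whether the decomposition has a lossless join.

Chase test. Columns are ABCDEFG; row i has aⱼ where attribute j ∈ Schemai, else bᵢⱼ.
Initial tableau (one row per fragment):
  row 1: b11 a2 b13 b14 b15 b16 a7
  row 2: a1 b22 a3 b24 b25 a6 b27
  row 3: b31 a2 b33 a4 a5 b36 b37
  row 4: b41 a2 a3 b44 b45 b46 a7
No row becomes fully distinguished — the join is lossy.

No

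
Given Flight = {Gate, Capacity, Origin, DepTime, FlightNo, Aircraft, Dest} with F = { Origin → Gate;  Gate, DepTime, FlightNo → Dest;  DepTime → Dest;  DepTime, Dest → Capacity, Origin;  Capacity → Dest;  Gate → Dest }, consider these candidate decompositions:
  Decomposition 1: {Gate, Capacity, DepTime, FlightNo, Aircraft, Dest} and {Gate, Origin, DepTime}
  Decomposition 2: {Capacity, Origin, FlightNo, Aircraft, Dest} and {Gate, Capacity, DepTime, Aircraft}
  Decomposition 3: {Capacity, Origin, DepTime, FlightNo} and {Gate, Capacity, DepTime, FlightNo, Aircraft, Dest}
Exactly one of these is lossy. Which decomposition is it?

Decomposition 1: common = {Gate, DepTime}, closure = {Gate, Capacity, Origin, DepTime, Dest} → lossless.
Decomposition 2: common = {Capacity, Aircraft}, closure = {Capacity, Aircraft, Dest} → lossy.
Decomposition 3: common = {Capacity, DepTime, FlightNo}, closure = {Gate, Capacity, Origin, DepTime, FlightNo, Dest} → lossless.

Decomposition 2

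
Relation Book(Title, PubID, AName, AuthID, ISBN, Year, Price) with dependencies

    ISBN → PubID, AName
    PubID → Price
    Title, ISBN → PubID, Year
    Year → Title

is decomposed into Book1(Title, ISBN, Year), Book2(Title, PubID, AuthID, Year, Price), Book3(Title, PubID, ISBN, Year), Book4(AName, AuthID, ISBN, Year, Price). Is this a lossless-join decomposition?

Yes

Chase test. Columns are Title, PubID, AName, AuthID, ISBN, Year, Price; row i has aⱼ where attribute j ∈ Booki, else bᵢⱼ.
Initial tableau (one row per fragment):
  row 1: a1 b12 b13 b14 a5 a6 b17
  row 2: a1 a2 b23 a4 b25 a6 a7
  row 3: a1 a2 b33 b34 a5 a6 b37
  row 4: b41 b42 a3 a4 a5 a6 a7
Rows 1 and 3 agree on ISBN; apply ISBN→PubID, AName and equate their PubID, AName entries.
Rows 1 and 4 agree on ISBN; apply ISBN→PubID, AName and equate their PubID, AName entries.
Rows 1 and 2 agree on PubID; apply PubID→Price and equate their Price entries.
Rows 1 and 3 agree on PubID; apply PubID→Price and equate their Price entries.
Rows 1 and 4 agree on Year; apply Year→Title and equate their Title entries.
Row 4 is now all distinguished symbols — the join is lossless.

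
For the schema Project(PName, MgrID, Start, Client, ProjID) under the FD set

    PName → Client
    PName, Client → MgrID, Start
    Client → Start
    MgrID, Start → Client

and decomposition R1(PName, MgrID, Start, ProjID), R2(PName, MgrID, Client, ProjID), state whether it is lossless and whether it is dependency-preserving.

lossless but not dependency-preserving

Lossless test: (PName, MgrID, ProjID)⁺ = {PName, MgrID, Start, Client, ProjID}, which contains all of one fragment — lossless.
Dependency preservation: the restricted closure of {Client} across the fragments never reaches {Start}, so Client → Start cannot be enforced without a join — not preserved.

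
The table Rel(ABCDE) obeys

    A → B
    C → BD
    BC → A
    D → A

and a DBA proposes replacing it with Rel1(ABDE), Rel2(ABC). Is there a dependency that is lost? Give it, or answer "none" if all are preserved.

C → BD

Check C → BD: no single fragment contains all of {BCD}, and the restricted closure of {C} across the fragments never reaches {BD}.
A → B is preserved.
BC → A is preserved.
D → A is preserved.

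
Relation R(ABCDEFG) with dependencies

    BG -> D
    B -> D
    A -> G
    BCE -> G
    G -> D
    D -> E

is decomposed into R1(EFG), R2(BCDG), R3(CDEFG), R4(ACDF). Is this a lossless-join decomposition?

Chase test. Columns are ABCDEFG; row i has aⱼ where attribute j ∈ Ri, else bᵢⱼ.
Initial tableau (one row per fragment):
  row 1: b11 b12 b13 b14 a5 a6 a7
  row 2: b21 a2 a3 a4 b25 b26 a7
  row 3: b31 b32 a3 a4 a5 a6 a7
  row 4: a1 b42 a3 a4 b45 a6 b47
Rows 1 and 2 agree on G; apply G→D and equate their D entries.
Rows 1 and 2 agree on D; apply D→E and equate their E entries.
Rows 1 and 4 agree on D; apply D→E and equate their E entries.
No row becomes fully distinguished — the join is lossy.

No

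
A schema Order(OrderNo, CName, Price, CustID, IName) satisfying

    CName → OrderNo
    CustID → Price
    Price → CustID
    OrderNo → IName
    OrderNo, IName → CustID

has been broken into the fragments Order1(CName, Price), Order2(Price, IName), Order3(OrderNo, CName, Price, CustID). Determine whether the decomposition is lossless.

No

Chase test. Columns are OrderNo, CName, Price, CustID, IName; row i has aⱼ where attribute j ∈ Orderi, else bᵢⱼ.
Initial tableau (one row per fragment):
  row 1: b11 a2 a3 b14 b15
  row 2: b21 b22 a3 b24 a5
  row 3: a1 a2 a3 a4 b35
Rows 1 and 3 agree on CName; apply CName→OrderNo and equate their OrderNo entries.
Rows 1 and 2 agree on Price; apply Price→CustID and equate their CustID entries.
Rows 1 and 3 agree on Price; apply Price→CustID and equate their CustID entries.
Rows 1 and 3 agree on OrderNo; apply OrderNo→IName and equate their IName entries.
No row becomes fully distinguished — the join is lossy.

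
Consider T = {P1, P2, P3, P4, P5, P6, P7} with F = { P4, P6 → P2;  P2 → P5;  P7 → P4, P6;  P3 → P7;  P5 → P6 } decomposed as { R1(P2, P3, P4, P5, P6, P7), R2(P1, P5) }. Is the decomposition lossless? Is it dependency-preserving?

lossy but dependency-preserving

Lossless test: (P5)⁺ = {P5, P6}, which is a superkey of neither fragment — lossy.
Dependency preservation: every FD's attributes lie within a single fragment, so each can be enforced locally — preserved.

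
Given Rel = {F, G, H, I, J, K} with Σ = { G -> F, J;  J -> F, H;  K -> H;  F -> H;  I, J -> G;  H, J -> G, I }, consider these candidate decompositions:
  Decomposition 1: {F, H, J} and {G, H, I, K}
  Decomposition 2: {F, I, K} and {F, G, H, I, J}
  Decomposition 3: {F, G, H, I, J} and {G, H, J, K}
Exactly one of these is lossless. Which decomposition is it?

Decomposition 1: common = {H}, closure = {H} → lossy.
Decomposition 2: common = {F, I}, closure = {F, H, I} → lossy.
Decomposition 3: common = {G, H, J}, closure = {F, G, H, I, J} → lossless.

Decomposition 3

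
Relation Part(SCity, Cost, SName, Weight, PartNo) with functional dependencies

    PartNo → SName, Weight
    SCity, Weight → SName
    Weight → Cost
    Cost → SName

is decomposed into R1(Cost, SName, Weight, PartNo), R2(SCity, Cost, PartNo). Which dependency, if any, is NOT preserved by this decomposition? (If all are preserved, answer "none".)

none

PartNo → SName, Weight lies within R1.
SCity, Weight → SName: restricted closure across fragments reaches SName.
Weight → Cost lies within R1.
Cost → SName lies within R1.
Every dependency is enforceable on the fragments, so the decomposition is dependency-preserving.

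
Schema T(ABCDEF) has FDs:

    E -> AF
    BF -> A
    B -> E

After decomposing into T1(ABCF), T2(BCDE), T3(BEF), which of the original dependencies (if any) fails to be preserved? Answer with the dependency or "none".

E -> AF

Check E → AF: no single fragment contains all of {AEF}, and the restricted closure of {E} across the fragments never reaches {AF}.
BF → A is preserved.
B → E is preserved.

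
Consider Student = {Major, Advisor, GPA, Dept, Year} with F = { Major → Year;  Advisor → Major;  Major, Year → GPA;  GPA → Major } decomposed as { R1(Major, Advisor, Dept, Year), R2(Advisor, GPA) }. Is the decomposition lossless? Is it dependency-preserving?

lossless but not dependency-preserving

Lossless test: (Advisor)⁺ = {Major, Advisor, GPA, Year}, which contains all of one fragment — lossless.
Dependency preservation: the restricted closure of {Major, Year} across the fragments never reaches {GPA}, so Major, Year → GPA cannot be enforced without a join — not preserved.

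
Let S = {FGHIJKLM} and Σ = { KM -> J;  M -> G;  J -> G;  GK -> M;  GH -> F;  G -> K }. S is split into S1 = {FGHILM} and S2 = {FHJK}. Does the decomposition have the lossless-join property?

Common attributes: S1 ∩ S2 = {FH}.
No dependency enlarges {FH}, so (FH)⁺ = {FH}.
The closure contains neither all of S1 = {FGHILM} nor all of S2 = {FHJK}, so the common attributes are not a superkey of either fragment. The join is lossy.

No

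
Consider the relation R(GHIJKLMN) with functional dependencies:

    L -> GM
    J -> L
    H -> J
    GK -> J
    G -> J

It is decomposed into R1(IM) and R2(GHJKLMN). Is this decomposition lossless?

No

Common attributes: R1 ∩ R2 = {M}.
No dependency enlarges {M}, so (M)⁺ = {M}.
The closure contains neither all of R1 = {IM} nor all of R2 = {GHJKLMN}, so the common attributes are not a superkey of either fragment. The join is lossy.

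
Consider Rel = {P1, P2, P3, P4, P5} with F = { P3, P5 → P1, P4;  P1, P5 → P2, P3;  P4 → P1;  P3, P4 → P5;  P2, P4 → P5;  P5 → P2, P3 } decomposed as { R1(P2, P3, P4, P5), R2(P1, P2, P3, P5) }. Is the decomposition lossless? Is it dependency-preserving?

Lossless test: (P2, P3, P5)⁺ = {P1, P2, P3, P4, P5}, which contains all of one fragment — lossless.
Dependency preservation: the restricted closure of {P4} across the fragments never reaches {P1}, so P4 → P1 cannot be enforced without a join — not preserved.

lossless but not dependency-preserving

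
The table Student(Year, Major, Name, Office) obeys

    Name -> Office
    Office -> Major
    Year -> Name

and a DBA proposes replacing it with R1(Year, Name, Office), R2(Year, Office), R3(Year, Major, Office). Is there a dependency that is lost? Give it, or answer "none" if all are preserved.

none

Name → Office lies within R1.
Office → Major lies within R3.
Year → Name lies within R1.
Every dependency is enforceable on the fragments, so the decomposition is dependency-preserving.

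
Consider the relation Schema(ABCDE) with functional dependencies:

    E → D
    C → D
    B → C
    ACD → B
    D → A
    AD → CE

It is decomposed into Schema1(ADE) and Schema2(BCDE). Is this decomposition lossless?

Yes

Common attributes: Schema1 ∩ Schema2 = {DE}.
Closure of {DE}: D → A applies, adding A; AD → CE applies, adding C; ACD → B applies, adding B. So (DE)⁺ = {ABCDE}.
This closure contains every attribute of Schema1, so Schema1 ∩ Schema2 → Schema1. The join is lossless.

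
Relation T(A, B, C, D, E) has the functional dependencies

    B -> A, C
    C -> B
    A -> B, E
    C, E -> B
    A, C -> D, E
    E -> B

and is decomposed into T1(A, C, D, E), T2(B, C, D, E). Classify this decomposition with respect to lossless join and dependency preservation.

Lossless test: (C, D, E)⁺ = {A, B, C, D, E}, which contains all of one fragment — lossless.
Dependency preservation: B → A, C; A → B, E are not contained in any single fragment, but the restricted closure of each left-hand side across the fragments still reaches the right-hand side; the remaining FDs each lie inside some fragment. All dependencies are preserved.

lossless and dependency-preserving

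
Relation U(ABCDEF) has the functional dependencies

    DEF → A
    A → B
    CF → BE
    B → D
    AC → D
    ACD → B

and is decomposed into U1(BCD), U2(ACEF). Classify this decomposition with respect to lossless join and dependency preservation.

lossy and not dependency-preserving

Lossless test: (C)⁺ = {C}, which is a superkey of neither fragment — lossy.
Dependency preservation: the restricted closure of {DEF} across the fragments never reaches {A}, so DEF → A cannot be enforced without a join — not preserved.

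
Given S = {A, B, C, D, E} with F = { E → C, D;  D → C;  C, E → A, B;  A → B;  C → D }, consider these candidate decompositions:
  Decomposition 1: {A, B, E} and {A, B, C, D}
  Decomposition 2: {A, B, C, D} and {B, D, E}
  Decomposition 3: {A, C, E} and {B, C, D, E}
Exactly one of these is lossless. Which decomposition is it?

Decomposition 1: common = {A, B}, closure = {A, B} → lossy.
Decomposition 2: common = {B, D}, closure = {B, C, D} → lossy.
Decomposition 3: common = {C, E}, closure = {A, B, C, D, E} → lossless.

Decomposition 3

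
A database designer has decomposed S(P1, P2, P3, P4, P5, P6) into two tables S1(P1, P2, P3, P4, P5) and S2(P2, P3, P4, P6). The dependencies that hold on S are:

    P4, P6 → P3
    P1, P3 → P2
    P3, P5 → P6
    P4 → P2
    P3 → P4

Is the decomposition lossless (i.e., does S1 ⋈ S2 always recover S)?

Common attributes: S1 ∩ S2 = {P2, P3, P4}.
No dependency enlarges {P2, P3, P4}, so (P2, P3, P4)⁺ = {P2, P3, P4}.
The closure contains neither all of S1 = {P1, P2, P3, P4, P5} nor all of S2 = {P2, P3, P4, P6}, so the common attributes are not a superkey of either fragment. The join is lossy.

No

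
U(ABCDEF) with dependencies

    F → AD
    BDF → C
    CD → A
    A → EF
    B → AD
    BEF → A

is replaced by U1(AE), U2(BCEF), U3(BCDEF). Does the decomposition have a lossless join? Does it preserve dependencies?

Lossless test (chase): Rows 2 and 3 agree on F; apply F→AD and equate their AD entries. No row becomes fully distinguished — the join is lossy.
Dependency preservation: the restricted closure of {F} across the fragments never reaches {AD}, so F → AD cannot be enforced without a join — not preserved.

lossy and not dependency-preserving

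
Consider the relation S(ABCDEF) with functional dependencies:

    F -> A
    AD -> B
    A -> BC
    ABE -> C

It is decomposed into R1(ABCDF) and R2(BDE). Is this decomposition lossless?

No

Common attributes: R1 ∩ R2 = {BD}.
No dependency enlarges {BD}, so (BD)⁺ = {BD}.
The closure contains neither all of R1 = {ABCDF} nor all of R2 = {BDE}, so the common attributes are not a superkey of either fragment. The join is lossy.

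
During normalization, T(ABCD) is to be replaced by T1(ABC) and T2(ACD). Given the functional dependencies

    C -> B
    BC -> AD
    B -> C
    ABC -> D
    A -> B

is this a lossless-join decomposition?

Common attributes: T1 ∩ T2 = {AC}.
Closure of {AC}: C → B applies, adding B; BC → AD applies, adding D. So (AC)⁺ = {ABCD}.
This closure contains every attribute of T1, so T1 ∩ T2 → T1. The join is lossless.

Yes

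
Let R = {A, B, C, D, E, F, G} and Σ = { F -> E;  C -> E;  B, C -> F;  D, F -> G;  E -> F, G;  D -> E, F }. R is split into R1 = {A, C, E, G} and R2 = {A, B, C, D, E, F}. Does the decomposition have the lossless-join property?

Yes

Common attributes: R1 ∩ R2 = {A, C, E}.
Closure of {A, C, E}: E → F, G applies, adding F, G. So (A, C, E)⁺ = {A, C, E, F, G}.
This closure contains every attribute of R1, so R1 ∩ R2 → R1. The join is lossless.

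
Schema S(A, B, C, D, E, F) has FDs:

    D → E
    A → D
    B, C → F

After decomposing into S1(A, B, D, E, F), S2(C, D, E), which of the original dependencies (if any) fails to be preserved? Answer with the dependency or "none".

Check B, C → F: no single fragment contains all of {B, C, F}, and the restricted closure of {B, C} across the fragments never reaches {F}.
D → E is preserved.
A → D is preserved.

B, C → F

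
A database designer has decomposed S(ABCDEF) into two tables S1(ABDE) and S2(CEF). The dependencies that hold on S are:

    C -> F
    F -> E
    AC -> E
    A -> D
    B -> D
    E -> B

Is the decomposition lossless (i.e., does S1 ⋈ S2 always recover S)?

No

Common attributes: S1 ∩ S2 = {E}.
Closure of {E}: E → B applies, adding B; B → D applies, adding D. So (E)⁺ = {BDE}.
The closure contains neither all of S1 = {ABDE} nor all of S2 = {CEF}, so the common attributes are not a superkey of either fragment. The join is lossy.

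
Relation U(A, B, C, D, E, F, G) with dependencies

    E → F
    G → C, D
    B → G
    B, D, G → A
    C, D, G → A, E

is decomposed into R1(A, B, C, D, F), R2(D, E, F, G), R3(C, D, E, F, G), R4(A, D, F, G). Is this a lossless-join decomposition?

Chase test. Columns are A, B, C, D, E, F, G; row i has aⱼ where attribute j ∈ Ri, else bᵢⱼ.
Initial tableau (one row per fragment):
  row 1: a1 a2 a3 a4 b15 a6 b17
  row 2: b21 b22 b23 a4 a5 a6 a7
  row 3: b31 b32 a3 a4 a5 a6 a7
  row 4: a1 b42 b43 a4 b45 a6 a7
Rows 2 and 3 agree on G; apply G→C, D and equate their C, D entries.
Rows 2 and 4 agree on G; apply G→C, D and equate their C, D entries.
Rows 2 and 3 agree on C, D, G; apply C, D, G→A, E and equate their A, E entries.
Rows 2 and 4 agree on C, D, G; apply C, D, G→A, E and equate their A, E entries.
No row becomes fully distinguished — the join is lossy.

No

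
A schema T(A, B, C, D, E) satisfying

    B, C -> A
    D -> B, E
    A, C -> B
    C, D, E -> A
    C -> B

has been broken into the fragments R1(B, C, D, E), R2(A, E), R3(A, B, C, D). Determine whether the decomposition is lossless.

Chase test. Columns are A, B, C, D, E; row i has aⱼ where attribute j ∈ Ri, else bᵢⱼ.
Initial tableau (one row per fragment):
  row 1: b11 a2 a3 a4 a5
  row 2: a1 b22 b23 b24 a5
  row 3: a1 a2 a3 a4 b35
Rows 1 and 3 agree on B, C; apply B, C→A and equate their A entries.
Rows 1 and 3 agree on D; apply D→B, E and equate their B, E entries.
Row 1 is now all distinguished symbols — the join is lossless.

Yes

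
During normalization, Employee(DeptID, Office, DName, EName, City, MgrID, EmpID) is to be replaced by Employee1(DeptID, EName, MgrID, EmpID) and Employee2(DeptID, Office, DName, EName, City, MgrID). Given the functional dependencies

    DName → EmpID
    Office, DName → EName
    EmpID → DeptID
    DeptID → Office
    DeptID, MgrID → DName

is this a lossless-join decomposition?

Common attributes: Employee1 ∩ Employee2 = {DeptID, EName, MgrID}.
Closure of {DeptID, EName, MgrID}: DeptID → Office applies, adding Office; DeptID, MgrID → DName applies, adding DName; DName → EmpID applies, adding EmpID. So (DeptID, EName, MgrID)⁺ = {DeptID, Office, DName, EName, MgrID, EmpID}.
This closure contains every attribute of Employee1, so Employee1 ∩ Employee2 → Employee1. The join is lossless.

Yes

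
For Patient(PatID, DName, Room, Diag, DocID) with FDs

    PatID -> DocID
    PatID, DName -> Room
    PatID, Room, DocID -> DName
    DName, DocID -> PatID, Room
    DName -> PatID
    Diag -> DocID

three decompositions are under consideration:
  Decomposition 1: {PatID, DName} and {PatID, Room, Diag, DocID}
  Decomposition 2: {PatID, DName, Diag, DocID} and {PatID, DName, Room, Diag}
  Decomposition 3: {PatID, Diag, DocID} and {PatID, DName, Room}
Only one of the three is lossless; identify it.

Decomposition 2

Decomposition 1: common = {PatID}, closure = {PatID, DocID} → lossy.
Decomposition 2: common = {PatID, DName, Diag}, closure = {PatID, DName, Room, Diag, DocID} → lossless.
Decomposition 3: common = {PatID}, closure = {PatID, DocID} → lossy.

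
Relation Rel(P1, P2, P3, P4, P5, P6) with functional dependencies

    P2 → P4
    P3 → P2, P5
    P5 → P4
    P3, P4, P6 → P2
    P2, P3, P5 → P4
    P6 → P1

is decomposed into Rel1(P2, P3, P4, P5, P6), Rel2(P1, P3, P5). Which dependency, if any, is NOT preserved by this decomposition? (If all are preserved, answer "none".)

P6 → P1

Check P6 → P1: no single fragment contains all of {P1, P6}, and the restricted closure of {P6} across the fragments never reaches {P1}.
P2 → P4 is preserved.
P3 → P2, P5 is preserved.
P5 → P4 is preserved.
P3, P4, P6 → P2 is preserved.
P2, P3, P5 → P4 is preserved.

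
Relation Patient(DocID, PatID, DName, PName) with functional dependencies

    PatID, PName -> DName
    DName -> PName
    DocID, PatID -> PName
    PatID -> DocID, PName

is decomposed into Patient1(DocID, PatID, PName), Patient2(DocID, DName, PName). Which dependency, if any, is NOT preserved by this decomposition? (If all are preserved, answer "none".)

PatID, PName -> DName

Check PatID, PName → DName: no single fragment contains all of {PatID, DName, PName}, and the restricted closure of {PatID, PName} across the fragments never reaches {DName}.
DName → PName is preserved.
DocID, PatID → PName is preserved.
PatID → DocID, PName is preserved.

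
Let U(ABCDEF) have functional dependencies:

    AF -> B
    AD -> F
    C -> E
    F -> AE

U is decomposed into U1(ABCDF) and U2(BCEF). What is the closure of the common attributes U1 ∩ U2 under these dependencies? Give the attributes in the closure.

U1 ∩ U2 = {BCF}.
C → E applies, adding E
F → AE applies, adding A
Closure: {ABCEF}.

ABCEF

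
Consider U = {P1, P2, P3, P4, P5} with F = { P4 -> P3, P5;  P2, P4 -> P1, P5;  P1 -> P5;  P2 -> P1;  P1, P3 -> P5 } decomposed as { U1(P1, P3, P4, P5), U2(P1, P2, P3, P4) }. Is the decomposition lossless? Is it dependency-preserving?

lossless and dependency-preserving

Lossless test: (P1, P3, P4)⁺ = {P1, P3, P4, P5}, which contains all of one fragment — lossless.
Dependency preservation: P2, P4 → P1, P5 is not contained in any single fragment, but the restricted closure of its left-hand side across the fragments still reaches the right-hand side; the remaining FDs each lie inside some fragment. All dependencies are preserved.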